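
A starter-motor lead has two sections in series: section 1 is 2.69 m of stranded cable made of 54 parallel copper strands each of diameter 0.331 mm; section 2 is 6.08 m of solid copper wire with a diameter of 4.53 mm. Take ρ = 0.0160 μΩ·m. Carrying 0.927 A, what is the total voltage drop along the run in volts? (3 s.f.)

ρ = 0.0160 μΩ·m = 1.60×10^-8 Ω·m
Section 1: A_strand = π(1.6550e-04)² = 8.605e-08 m²; R₁ = ρL/(N·A_s) = (1.60×10^-8)(2.69)/(54×8.605e-08) = 0.009263 Ω
Section 2: A = π(d/2)² = π(2.2650e-03 m)² = 1.612e-05 m²
R₂ = (1.60×10^-8)(6.08)/(1.612e-05) = 0.006036 Ω
R = R₁ + R₂ = 0.0153 Ω
V = IR = 0.927 × 0.0153 = 0.0142 V

0.0142 V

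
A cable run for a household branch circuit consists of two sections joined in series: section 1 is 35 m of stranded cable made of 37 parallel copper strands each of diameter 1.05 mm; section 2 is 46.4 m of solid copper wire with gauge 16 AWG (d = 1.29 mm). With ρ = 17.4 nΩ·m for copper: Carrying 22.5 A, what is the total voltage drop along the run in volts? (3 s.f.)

14.3 V

ρ = 17.4 nΩ·m = 1.74×10^-8 Ω·m
Section 1: A_strand = π(5.2500e-04)² = 8.659e-07 m²; R₁ = ρL/(N·A_s) = (1.74×10^-8)(35)/(37×8.659e-07) = 0.01901 Ω
Section 2: A = π(1.29/2 mm)² = π(6.4500e-04 m)² = 1.307e-06 m²
R₂ = (1.74×10^-8)(46.4)/(1.307e-06) = 0.6177 Ω
R = R₁ + R₂ = 0.6367 Ω
V = IR = 22.5 × 0.6367 = 14.3 V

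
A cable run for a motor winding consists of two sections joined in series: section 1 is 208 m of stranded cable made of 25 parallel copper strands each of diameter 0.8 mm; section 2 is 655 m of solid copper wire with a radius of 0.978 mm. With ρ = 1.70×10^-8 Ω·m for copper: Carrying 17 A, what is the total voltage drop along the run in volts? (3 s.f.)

67.8 V

Section 1: A_strand = π(4.0000e-04)² = 5.027e-07 m²; R₁ = ρL/(N·A_s) = (1.70×10^-8)(208)/(25×5.027e-07) = 0.2814 Ω
Section 2: A = πr² = π(9.7800e-04 m)² = 3.005e-06 m²
R₂ = (1.70×10^-8)(655)/(3.005e-06) = 3.706 Ω
R = R₁ + R₂ = 3.987 Ω
V = IR = 17 × 3.987 = 67.8 V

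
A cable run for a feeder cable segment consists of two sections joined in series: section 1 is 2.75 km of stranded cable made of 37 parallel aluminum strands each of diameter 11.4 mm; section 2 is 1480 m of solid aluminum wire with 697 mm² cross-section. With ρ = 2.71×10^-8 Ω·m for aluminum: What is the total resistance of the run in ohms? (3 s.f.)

Section 1: A_strand = π(5.7000e-03)² = 1.021e-04 m²; R₁ = ρL/(N·A_s) = (2.71×10^-8)(2750)/(37×1.021e-04) = 0.01973 Ω
Section 2: A = 697 mm² = 6.970e-04 m²
R₂ = (2.71×10^-8)(1480)/(6.970e-04) = 0.05754 Ω
R = R₁ + R₂ = 0.0773 Ω

0.0773 Ω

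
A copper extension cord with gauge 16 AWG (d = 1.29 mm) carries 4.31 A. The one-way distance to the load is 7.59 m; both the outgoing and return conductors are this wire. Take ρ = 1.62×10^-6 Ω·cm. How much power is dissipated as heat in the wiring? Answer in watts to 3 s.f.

ρ = 1.62×10^-6 Ω·cm = 1.62×10^-8 Ω·m
A = π(1.29/2 mm)² = π(6.4500e-04 m)² = 1.307e-06 m²
Total conductor length (both ways) L = 2 × 7.59 = 15.18 m
R = ρL/A = (1.62×10^-8)(15.18)/(1.307e-06) = 0.1882 Ω
P = I²R = (4.31)² × 0.1882 = 3.50 W

3.50 W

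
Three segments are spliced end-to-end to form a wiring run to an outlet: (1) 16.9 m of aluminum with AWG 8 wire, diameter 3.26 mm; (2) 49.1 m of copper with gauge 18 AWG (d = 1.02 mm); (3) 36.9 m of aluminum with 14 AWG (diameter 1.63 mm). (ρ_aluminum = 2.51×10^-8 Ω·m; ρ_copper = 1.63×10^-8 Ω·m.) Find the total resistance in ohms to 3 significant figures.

Seg 1: A = π(3.26/2 mm)² = π(1.6300e-03 m)² = 8.347e-06 m²
R_1 = (2.51×10^-8)(16.9)/(8.347e-06) = 0.05082 Ω
Seg 2: A = π(1.02/2 mm)² = π(5.1000e-04 m)² = 8.171e-07 m²
R_2 = (1.63×10^-8)(49.1)/(8.171e-07) = 0.9794 Ω
Seg 3: A = π(1.63/2 mm)² = π(8.1500e-04 m)² = 2.087e-06 m²
R_3 = (2.51×10^-8)(36.9)/(2.087e-06) = 0.4438 Ω
R_total = R_1 + R_2 + R_3 = 1.47 Ω

1.47 Ω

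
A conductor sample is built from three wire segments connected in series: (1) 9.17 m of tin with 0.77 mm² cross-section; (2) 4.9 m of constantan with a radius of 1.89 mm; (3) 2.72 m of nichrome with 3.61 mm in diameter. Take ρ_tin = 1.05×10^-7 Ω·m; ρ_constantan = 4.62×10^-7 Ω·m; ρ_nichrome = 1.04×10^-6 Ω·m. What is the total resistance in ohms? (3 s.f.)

Seg 1: A = 0.77 mm² = 7.700e-07 m²
R_1 = (1.05×10^-7)(9.17)/(7.700e-07) = 1.25 Ω
Seg 2: A = πr² = π(1.8900e-03 m)² = 1.122e-05 m²
R_2 = (4.62×10^-7)(4.9)/(1.122e-05) = 0.2017 Ω
Seg 3: A = π(d/2)² = π(1.8050e-03 m)² = 1.024e-05 m²
R_3 = (1.04×10^-6)(2.72)/(1.024e-05) = 0.2764 Ω
R_total = R_1 + R_2 + R_3 = 1.73 Ω

1.73 Ω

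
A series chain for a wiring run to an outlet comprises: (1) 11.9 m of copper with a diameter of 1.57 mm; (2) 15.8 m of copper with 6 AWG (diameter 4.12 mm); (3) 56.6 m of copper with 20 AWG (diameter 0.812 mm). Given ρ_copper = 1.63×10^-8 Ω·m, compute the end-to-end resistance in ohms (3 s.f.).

Seg 1: A = π(d/2)² = π(7.8500e-04 m)² = 1.936e-06 m²
R_1 = (1.63×10^-8)(11.9)/(1.936e-06) = 0.1002 Ω
Seg 2: A = π(4.12/2 mm)² = π(2.0600e-03 m)² = 1.333e-05 m²
R_2 = (1.63×10^-8)(15.8)/(1.333e-05) = 0.01932 Ω
Seg 3: A = π(0.812/2 mm)² = π(4.0600e-04 m)² = 5.178e-07 m²
R_3 = (1.63×10^-8)(56.6)/(5.178e-07) = 1.782 Ω
R_total = R_1 + R_2 + R_3 = 1.90 Ω

1.90 Ω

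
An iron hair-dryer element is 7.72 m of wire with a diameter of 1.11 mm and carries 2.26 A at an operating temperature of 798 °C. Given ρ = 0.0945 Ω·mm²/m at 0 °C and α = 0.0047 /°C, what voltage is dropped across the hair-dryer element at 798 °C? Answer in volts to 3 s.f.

8.09 V

ρ = 0.0945 Ω·mm²/m = 9.45×10^-8 Ω·m
A = π(d/2)² = π(5.5500e-04 m)² = 9.677e-07 m²
R₍0₎ = ρL/A = (9.45×10^-8)(7.72)/(9.677e-07) = 0.7539 Ω
R₍798₎ = R₍0₎(1 + αΔT) = 0.7539 × (1 + 0.0047×798) = 3.581 Ω
V = IR = 2.26 × 3.581 = 8.09 V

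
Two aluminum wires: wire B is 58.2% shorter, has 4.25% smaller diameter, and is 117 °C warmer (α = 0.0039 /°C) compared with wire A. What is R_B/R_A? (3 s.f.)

R ∝ ρL/d² with ρ ∝ (1+αΔT), so R_B/R_A = (1 − 58.2/100) × (1 − 4.25/100)⁻² × (1 + 0.0039×117)
= 0.418 × 1.091 × 1.456 = 0.664

0.664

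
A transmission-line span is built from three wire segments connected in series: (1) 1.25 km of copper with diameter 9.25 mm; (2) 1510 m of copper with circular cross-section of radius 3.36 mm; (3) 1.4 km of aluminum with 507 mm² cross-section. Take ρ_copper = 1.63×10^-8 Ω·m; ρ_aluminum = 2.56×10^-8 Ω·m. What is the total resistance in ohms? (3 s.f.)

1.07 Ω

Seg 1: A = π(d/2)² = π(4.6250e-03 m)² = 6.720e-05 m²
R_1 = (1.63×10^-8)(1250)/(6.720e-05) = 0.3032 Ω
Seg 2: A = πr² = π(3.3600e-03 m)² = 3.547e-05 m²
R_2 = (1.63×10^-8)(1510)/(3.547e-05) = 0.694 Ω
Seg 3: A = 507 mm² = 5.070e-04 m²
R_3 = (2.56×10^-8)(1400)/(5.070e-04) = 0.07069 Ω
R_total = R_1 + R_2 + R_3 = 1.07 Ω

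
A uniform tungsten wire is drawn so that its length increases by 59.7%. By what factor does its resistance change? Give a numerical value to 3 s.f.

2.55

k = 1 + 59.7/100 = 1.597; volume constant ⇒ A' = A/k, so R' = k²R.
Factor = 2.55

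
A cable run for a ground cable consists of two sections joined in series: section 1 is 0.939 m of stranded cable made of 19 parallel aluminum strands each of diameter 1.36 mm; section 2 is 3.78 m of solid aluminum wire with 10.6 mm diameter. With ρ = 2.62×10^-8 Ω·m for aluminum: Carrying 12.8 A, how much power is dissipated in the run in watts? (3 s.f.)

Section 1: A_strand = π(6.8000e-04)² = 1.453e-06 m²; R₁ = ρL/(N·A_s) = (2.62×10^-8)(0.939)/(19×1.453e-06) = 8.913×10^-4 Ω
Section 2: A = π(d/2)² = π(5.3000e-03 m)² = 8.825e-05 m²
R₂ = (2.62×10^-8)(3.78)/(8.825e-05) = 0.001122 Ω
R = R₁ + R₂ = 0.002014 Ω
P = I²R = (12.8)² × 0.002014 = 0.330 W

0.330 W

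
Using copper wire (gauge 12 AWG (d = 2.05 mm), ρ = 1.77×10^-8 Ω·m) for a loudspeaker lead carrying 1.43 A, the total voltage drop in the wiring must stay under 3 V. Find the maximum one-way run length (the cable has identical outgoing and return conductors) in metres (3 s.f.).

A = π(2.05/2 mm)² = π(1.0250e-03 m)² = 3.301e-06 m²
L_max = V_max·A/(2·ρI) = (3)(3.301e-06)/(2×1.77×10^-8×1.43) = 196 m

196 m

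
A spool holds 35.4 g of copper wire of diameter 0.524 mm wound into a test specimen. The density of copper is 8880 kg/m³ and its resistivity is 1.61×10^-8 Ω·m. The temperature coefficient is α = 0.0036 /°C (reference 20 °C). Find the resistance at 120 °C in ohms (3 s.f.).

A = π(d/2)² = π(2.6200e-04 m)² = 2.1565e-07 m²
L = m/(density·A) = 0.0354/(8880×2.1565e-07) = 18.49 m
R = ρL/A = (1.61×10^-8)(18.49)/(2.1565e-07) = 1.38 Ω
R(120 °C) = 1.38 × (1 + 0.0036×100) = 1.88 Ω

1.88 Ω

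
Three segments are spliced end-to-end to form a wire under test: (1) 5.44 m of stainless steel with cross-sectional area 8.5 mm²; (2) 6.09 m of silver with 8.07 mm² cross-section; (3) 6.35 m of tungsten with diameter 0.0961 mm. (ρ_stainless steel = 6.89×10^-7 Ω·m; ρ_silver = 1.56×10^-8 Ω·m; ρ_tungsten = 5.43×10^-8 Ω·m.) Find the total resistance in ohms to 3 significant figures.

48.0 Ω

Seg 1: A = 8.5 mm² = 8.500e-06 m²
R_1 = (6.89×10^-7)(5.44)/(8.500e-06) = 0.441 Ω
Seg 2: A = 8.07 mm² = 8.070e-06 m²
R_2 = (1.56×10^-8)(6.09)/(8.070e-06) = 0.01177 Ω
Seg 3: A = π(d/2)² = π(4.8050e-05 m)² = 7.253e-09 m²
R_3 = (5.43×10^-8)(6.35)/(7.253e-09) = 47.54 Ω
R_total = R_1 + R_2 + R_3 = 48.0 Ω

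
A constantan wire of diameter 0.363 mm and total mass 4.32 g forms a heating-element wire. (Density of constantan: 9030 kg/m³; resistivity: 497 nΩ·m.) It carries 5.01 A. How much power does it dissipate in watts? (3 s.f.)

ρ = 497 nΩ·m = 4.97×10^-7 Ω·m
A = π(d/2)² = π(1.8150e-04 m)² = 1.0349e-07 m²
L = m/(density·A) = 0.00432/(9030×1.0349e-07) = 4.623 m
R = ρL/A = (4.97×10^-7)(4.623)/(1.0349e-07) = 22.2 Ω
P = I²R = (5.01)² × 22.2 = 557 W

557 W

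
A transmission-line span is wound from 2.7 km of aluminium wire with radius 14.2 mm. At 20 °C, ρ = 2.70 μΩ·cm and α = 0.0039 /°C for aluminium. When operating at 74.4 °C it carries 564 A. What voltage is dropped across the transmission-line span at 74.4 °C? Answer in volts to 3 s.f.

78.7 V

ρ = 2.70 μΩ·cm = 2.70×10^-8 Ω·m
A = πr² = π(1.4200e-02 m)² = 6.335e-04 m²
R₍20₎ = ρL/A = (2.70×10^-8)(2700)/(6.335e-04) = 0.1151 Ω
R₍74.4₎ = R₍20₎(1 + αΔT) = 0.1151 × (1 + 0.0039×54.4) = 0.1395 Ω
V = IR = 564 × 0.1395 = 78.7 V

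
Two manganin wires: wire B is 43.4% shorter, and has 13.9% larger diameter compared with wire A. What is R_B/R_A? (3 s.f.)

0.436

R ∝ L/d², so R_B/R_A = (1 − 43.4/100) × (1 + 13.9/100)⁻²
= 0.566 × 0.7708 = 0.436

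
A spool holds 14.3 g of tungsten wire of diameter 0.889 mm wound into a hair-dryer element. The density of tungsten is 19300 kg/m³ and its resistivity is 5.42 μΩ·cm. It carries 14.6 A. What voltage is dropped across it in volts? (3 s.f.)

ρ = 5.42 μΩ·cm = 5.42×10^-8 Ω·m
A = π(d/2)² = π(4.4450e-04 m)² = 6.2072e-07 m²
L = m/(density·A) = 0.0143/(19300×6.2072e-07) = 1.194 m
R = ρL/A = (5.42×10^-8)(1.194)/(6.2072e-07) = 0.1042 Ω
V = IR = 14.6 × 0.1042 = 1.52 V

1.52 V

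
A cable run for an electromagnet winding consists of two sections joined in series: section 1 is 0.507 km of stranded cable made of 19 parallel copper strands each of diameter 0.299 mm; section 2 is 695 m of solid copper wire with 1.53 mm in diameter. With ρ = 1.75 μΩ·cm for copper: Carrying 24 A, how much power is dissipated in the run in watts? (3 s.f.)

ρ = 1.75 μΩ·cm = 1.75×10^-8 Ω·m
Section 1: A_strand = π(1.4950e-04)² = 7.022e-08 m²; R₁ = ρL/(N·A_s) = (1.75×10^-8)(507)/(19×7.022e-08) = 6.651 Ω
Section 2: A = π(d/2)² = π(7.6500e-04 m)² = 1.839e-06 m²
R₂ = (1.75×10^-8)(695)/(1.839e-06) = 6.615 Ω
R = R₁ + R₂ = 13.27 Ω
P = I²R = (24)² × 13.27 = 7640 W

7640 W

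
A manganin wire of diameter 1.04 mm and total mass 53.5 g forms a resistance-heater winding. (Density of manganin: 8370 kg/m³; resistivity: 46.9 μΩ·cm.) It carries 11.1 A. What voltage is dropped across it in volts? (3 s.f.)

46.1 V

ρ = 46.9 μΩ·cm = 4.69×10^-7 Ω·m
A = π(d/2)² = π(5.2000e-04 m)² = 8.4949e-07 m²
L = m/(density·A) = 0.0535/(8370×8.4949e-07) = 7.524 m
R = ρL/A = (4.69×10^-7)(7.524)/(8.4949e-07) = 4.154 Ω
V = IR = 11.1 × 4.154 = 46.1 V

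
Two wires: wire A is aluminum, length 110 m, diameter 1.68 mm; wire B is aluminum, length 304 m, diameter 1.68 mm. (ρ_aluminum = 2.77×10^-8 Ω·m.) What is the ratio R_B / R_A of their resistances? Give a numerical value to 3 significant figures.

R ∝ ρL/d², so R_B/R_A = (L_B/L_A)
= (304/110) = 2.76

2.76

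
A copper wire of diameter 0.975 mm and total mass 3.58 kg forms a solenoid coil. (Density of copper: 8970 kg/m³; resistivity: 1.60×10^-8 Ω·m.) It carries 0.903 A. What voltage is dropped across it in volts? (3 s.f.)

10.3 V

A = π(d/2)² = π(4.8750e-04 m)² = 7.4662e-07 m²
L = m/(density·A) = 3.58/(8970×7.4662e-07) = 534.6 m
R = ρL/A = (1.60×10^-8)(534.6)/(7.4662e-07) = 11.46 Ω
V = IR = 0.903 × 11.46 = 10.3 V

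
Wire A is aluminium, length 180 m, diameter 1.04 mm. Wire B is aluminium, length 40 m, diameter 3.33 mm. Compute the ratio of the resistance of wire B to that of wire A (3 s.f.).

0.0217

R ∝ ρL/d², so R_B/R_A = (L_B/L_A) × (d_A/d_B)²
= (40/180) × (1.04/3.33)² = 0.0217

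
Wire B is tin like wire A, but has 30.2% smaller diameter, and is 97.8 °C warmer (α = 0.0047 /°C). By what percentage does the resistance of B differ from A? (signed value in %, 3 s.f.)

R ∝ ρL/d² with ρ ∝ (1+αΔT), so R_B/R_A = (1 − 30.2/100)⁻² × (1 + 0.0047×97.8)
= 2.053 × 1.46 = 2.996
(R_B − R_A)/R_A = 2.996 − 1 = 200%

200%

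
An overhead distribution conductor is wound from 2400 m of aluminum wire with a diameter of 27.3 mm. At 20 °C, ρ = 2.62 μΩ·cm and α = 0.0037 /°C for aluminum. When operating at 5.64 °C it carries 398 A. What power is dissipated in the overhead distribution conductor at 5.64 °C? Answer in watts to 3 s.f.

16100 W

ρ = 2.62 μΩ·cm = 2.62×10^-8 Ω·m
A = π(d/2)² = π(1.3650e-02 m)² = 5.853e-04 m²
R₍20₎ = ρL/A = (2.62×10^-8)(2400)/(5.853e-04) = 0.1074 Ω
R₍5.64₎ = R₍20₎(1 + αΔT) = 0.1074 × (1 + 0.0037×-14.4) = 0.1017 Ω
P = I²R = (398)² × 0.1017 = 16100 W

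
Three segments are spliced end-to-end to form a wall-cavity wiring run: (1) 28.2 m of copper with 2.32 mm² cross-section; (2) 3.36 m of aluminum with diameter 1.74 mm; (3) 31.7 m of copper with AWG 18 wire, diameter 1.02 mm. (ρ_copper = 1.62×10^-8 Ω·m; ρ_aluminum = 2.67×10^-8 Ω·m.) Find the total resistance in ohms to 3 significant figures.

Seg 1: A = 2.32 mm² = 2.320e-06 m²
R_1 = (1.62×10^-8)(28.2)/(2.320e-06) = 0.1969 Ω
Seg 2: A = π(d/2)² = π(8.7000e-04 m)² = 2.378e-06 m²
R_2 = (2.67×10^-8)(3.36)/(2.378e-06) = 0.03773 Ω
Seg 3: A = π(1.02/2 mm)² = π(5.1000e-04 m)² = 8.171e-07 m²
R_3 = (1.62×10^-8)(31.7)/(8.171e-07) = 0.6285 Ω
R_total = R_1 + R_2 + R_3 = 0.863 Ω

0.863 Ω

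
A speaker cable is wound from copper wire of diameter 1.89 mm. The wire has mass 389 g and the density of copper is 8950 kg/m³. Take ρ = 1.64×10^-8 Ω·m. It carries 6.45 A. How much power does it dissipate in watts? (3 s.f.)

3.77 W

A = π(d/2)² = π(9.4500e-04 m)² = 2.8055e-06 m²
L = m/(density·A) = 0.389/(8950×2.8055e-06) = 15.49 m
R = ρL/A = (1.64×10^-8)(15.49)/(2.8055e-06) = 0.09056 Ω
P = I²R = (6.45)² × 0.09056 = 3.77 W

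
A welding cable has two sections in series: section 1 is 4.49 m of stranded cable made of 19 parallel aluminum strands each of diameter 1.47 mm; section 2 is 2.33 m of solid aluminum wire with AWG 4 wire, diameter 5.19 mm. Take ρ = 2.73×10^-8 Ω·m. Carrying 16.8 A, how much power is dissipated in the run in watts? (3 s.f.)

Section 1: A_strand = π(7.3500e-04)² = 1.697e-06 m²; R₁ = ρL/(N·A_s) = (2.73×10^-8)(4.49)/(19×1.697e-06) = 0.003801 Ω
Section 2: A = π(5.19/2 mm)² = π(2.5950e-03 m)² = 2.116e-05 m²
R₂ = (2.73×10^-8)(2.33)/(2.116e-05) = 0.003007 Ω
R = R₁ + R₂ = 0.006808 Ω
P = I²R = (16.8)² × 0.006808 = 1.92 W

1.92 W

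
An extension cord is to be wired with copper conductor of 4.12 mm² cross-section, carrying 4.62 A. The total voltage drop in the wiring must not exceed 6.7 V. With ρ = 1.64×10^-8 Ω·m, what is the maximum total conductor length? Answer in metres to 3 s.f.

364 m

A = 4.12 mm² = 4.120e-06 m²
L_max = V_max·A/(1·ρI) = (6.7)(4.120e-06)/(1.64×10^-8×4.62) = 364 m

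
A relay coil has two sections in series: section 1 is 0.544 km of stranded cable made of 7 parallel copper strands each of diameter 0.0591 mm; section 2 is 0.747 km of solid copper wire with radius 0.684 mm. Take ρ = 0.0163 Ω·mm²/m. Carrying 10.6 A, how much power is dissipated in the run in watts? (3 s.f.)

ρ = 0.0163 Ω·mm²/m = 1.63×10^-8 Ω·m
Section 1: A_strand = π(2.9550e-05)² = 2.743e-09 m²; R₁ = ρL/(N·A_s) = (1.63×10^-8)(544)/(7×2.743e-09) = 461.8 Ω
Section 2: A = πr² = π(6.8400e-04 m)² = 1.470e-06 m²
R₂ = (1.63×10^-8)(747)/(1.470e-06) = 8.284 Ω
R = R₁ + R₂ = 470.1 Ω
P = I²R = (10.6)² × 470.1 = 52800 W

52800 W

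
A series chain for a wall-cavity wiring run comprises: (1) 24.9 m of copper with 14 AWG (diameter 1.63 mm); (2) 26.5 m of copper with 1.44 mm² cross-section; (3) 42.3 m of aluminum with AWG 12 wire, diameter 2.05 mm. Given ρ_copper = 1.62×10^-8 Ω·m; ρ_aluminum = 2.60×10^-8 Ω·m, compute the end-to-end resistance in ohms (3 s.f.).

Seg 1: A = π(1.63/2 mm)² = π(8.1500e-04 m)² = 2.087e-06 m²
R_1 = (1.62×10^-8)(24.9)/(2.087e-06) = 0.1933 Ω
Seg 2: A = 1.44 mm² = 1.440e-06 m²
R_2 = (1.62×10^-8)(26.5)/(1.440e-06) = 0.2981 Ω
Seg 3: A = π(2.05/2 mm)² = π(1.0250e-03 m)² = 3.301e-06 m²
R_3 = (2.60×10^-8)(42.3)/(3.301e-06) = 0.3332 Ω
R_total = R_1 + R_2 + R_3 = 0.825 Ω

0.825 Ω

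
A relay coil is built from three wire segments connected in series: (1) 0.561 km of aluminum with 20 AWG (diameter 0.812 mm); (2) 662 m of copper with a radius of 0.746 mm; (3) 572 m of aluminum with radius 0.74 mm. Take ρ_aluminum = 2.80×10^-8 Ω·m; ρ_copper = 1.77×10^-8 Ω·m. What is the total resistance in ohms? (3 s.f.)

Seg 1: A = π(0.812/2 mm)² = π(4.0600e-04 m)² = 5.178e-07 m²
R_1 = (2.80×10^-8)(561)/(5.178e-07) = 30.33 Ω
Seg 2: A = πr² = π(7.4600e-04 m)² = 1.748e-06 m²
R_2 = (1.77×10^-8)(662)/(1.748e-06) = 6.702 Ω
Seg 3: A = πr² = π(7.4000e-04 m)² = 1.720e-06 m²
R_3 = (2.80×10^-8)(572)/(1.720e-06) = 9.31 Ω
R_total = R_1 + R_2 + R_3 = 46.3 Ω

46.3 Ω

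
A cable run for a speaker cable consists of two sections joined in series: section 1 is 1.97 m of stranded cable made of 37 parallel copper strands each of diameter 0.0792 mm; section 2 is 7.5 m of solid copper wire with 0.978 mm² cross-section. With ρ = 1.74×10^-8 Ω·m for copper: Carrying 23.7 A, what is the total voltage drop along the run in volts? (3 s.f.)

7.62 V

Section 1: A_strand = π(3.9600e-05)² = 4.927e-09 m²; R₁ = ρL/(N·A_s) = (1.74×10^-8)(1.97)/(37×4.927e-09) = 0.1881 Ω
Section 2: A = 0.978 mm² = 9.780e-07 m²
R₂ = (1.74×10^-8)(7.5)/(9.780e-07) = 0.1334 Ω
R = R₁ + R₂ = 0.3215 Ω
V = IR = 23.7 × 0.3215 = 7.62 V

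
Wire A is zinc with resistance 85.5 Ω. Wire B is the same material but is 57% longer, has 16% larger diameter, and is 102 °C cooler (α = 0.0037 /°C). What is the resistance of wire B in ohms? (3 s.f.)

62.1 Ω

R ∝ ρL/d² with ρ ∝ (1+αΔT), so R_B/R_A = (1 + 57/100) × (1 + 16/100)⁻² × (1 − 0.0037×102)
= 1.57 × 0.7432 × 0.6226 = 0.7264
R_B = 0.7264 × 85.5 = 62.1 Ω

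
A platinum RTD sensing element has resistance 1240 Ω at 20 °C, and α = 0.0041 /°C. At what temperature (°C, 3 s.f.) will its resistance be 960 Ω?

R = R₀(1 + α(T − T₀)) ⇒ T = T₀ + (R/R₀ − 1)/α
T = 20 + (960/1240 − 1)/0.0041 = 20 + (-0.2258)/0.0041 = -35.1 °C

-35.1 °C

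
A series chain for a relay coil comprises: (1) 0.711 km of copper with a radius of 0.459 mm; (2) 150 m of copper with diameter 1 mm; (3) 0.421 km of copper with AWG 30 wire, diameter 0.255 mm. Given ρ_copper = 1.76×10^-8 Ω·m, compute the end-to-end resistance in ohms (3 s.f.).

Seg 1: A = πr² = π(4.5900e-04 m)² = 6.619e-07 m²
R_1 = (1.76×10^-8)(711)/(6.619e-07) = 18.91 Ω
Seg 2: A = π(d/2)² = π(5.0000e-04 m)² = 7.854e-07 m²
R_2 = (1.76×10^-8)(150)/(7.854e-07) = 3.361 Ω
Seg 3: A = π(0.255/2 mm)² = π(1.2750e-04 m)² = 5.107e-08 m²
R_3 = (1.76×10^-8)(421)/(5.107e-08) = 145.1 Ω
R_total = R_1 + R_2 + R_3 = 167 Ω

167 Ω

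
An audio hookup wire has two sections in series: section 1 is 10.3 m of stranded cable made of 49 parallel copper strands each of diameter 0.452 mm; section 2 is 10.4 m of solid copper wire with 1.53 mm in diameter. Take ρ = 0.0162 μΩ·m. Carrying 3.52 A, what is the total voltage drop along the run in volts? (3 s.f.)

0.397 V

ρ = 0.0162 μΩ·m = 1.62×10^-8 Ω·m
Section 1: A_strand = π(2.2600e-04)² = 1.605e-07 m²; R₁ = ρL/(N·A_s) = (1.62×10^-8)(10.3)/(49×1.605e-07) = 0.02122 Ω
Section 2: A = π(d/2)² = π(7.6500e-04 m)² = 1.839e-06 m²
R₂ = (1.62×10^-8)(10.4)/(1.839e-06) = 0.09164 Ω
R = R₁ + R₂ = 0.1129 Ω
V = IR = 3.52 × 0.1129 = 0.397 V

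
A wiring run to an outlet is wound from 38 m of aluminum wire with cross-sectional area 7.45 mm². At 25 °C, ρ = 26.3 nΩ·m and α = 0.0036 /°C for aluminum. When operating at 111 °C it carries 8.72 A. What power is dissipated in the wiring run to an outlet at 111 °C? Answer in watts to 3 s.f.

ρ = 26.3 nΩ·m = 2.63×10^-8 Ω·m
A = 7.45 mm² = 7.450e-06 m²
R₍25₎ = ρL/A = (2.63×10^-8)(38)/(7.450e-06) = 0.1341 Ω
R₍111₎ = R₍25₎(1 + αΔT) = 0.1341 × (1 + 0.0036×86) = 0.1757 Ω
P = I²R = (8.72)² × 0.1757 = 13.4 W

13.4 W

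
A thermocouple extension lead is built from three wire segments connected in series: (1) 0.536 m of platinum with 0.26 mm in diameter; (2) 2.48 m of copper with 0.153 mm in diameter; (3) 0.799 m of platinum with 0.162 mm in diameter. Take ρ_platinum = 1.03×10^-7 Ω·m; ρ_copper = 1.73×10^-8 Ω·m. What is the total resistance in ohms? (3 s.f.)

7.37 Ω

Seg 1: A = π(d/2)² = π(1.3000e-04 m)² = 5.309e-08 m²
R_1 = (1.03×10^-7)(0.536)/(5.309e-08) = 1.04 Ω
Seg 2: A = π(d/2)² = π(7.6500e-05 m)² = 1.839e-08 m²
R_2 = (1.73×10^-8)(2.48)/(1.839e-08) = 2.334 Ω
Seg 3: A = π(d/2)² = π(8.1000e-05 m)² = 2.061e-08 m²
R_3 = (1.03×10^-7)(0.799)/(2.061e-08) = 3.993 Ω
R_total = R_1 + R_2 + R_3 = 7.37 Ω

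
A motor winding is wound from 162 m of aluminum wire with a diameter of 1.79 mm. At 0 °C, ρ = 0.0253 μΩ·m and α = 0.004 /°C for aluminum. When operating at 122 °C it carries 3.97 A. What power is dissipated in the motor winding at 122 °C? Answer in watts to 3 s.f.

38.2 W

ρ = 0.0253 μΩ·m = 2.53×10^-8 Ω·m
A = π(d/2)² = π(8.9500e-04 m)² = 2.516e-06 m²
R₍0₎ = ρL/A = (2.53×10^-8)(162)/(2.516e-06) = 1.629 Ω
R₍122₎ = R₍0₎(1 + αΔT) = 1.629 × (1 + 0.004×122) = 2.423 Ω
P = I²R = (3.97)² × 2.423 = 38.2 W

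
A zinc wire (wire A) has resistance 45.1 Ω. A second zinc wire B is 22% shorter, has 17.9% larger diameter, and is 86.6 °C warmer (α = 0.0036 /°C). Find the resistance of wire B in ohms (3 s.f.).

33.2 Ω

R ∝ ρL/d² with ρ ∝ (1+αΔT), so R_B/R_A = (1 − 22/100) × (1 + 17.9/100)⁻² × (1 + 0.0036×86.6)
= 0.78 × 0.7194 × 1.312 = 0.7361
R_B = 0.7361 × 45.1 = 33.2 Ω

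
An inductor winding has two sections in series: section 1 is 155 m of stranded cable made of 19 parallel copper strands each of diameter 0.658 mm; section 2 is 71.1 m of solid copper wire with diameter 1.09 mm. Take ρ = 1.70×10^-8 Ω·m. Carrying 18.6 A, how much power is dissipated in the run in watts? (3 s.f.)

Section 1: A_strand = π(3.2900e-04)² = 3.400e-07 m²; R₁ = ρL/(N·A_s) = (1.70×10^-8)(155)/(19×3.400e-07) = 0.4078 Ω
Section 2: A = π(d/2)² = π(5.4500e-04 m)² = 9.331e-07 m²
R₂ = (1.70×10^-8)(71.1)/(9.331e-07) = 1.295 Ω
R = R₁ + R₂ = 1.703 Ω
P = I²R = (18.6)² × 1.703 = 589 W

589 W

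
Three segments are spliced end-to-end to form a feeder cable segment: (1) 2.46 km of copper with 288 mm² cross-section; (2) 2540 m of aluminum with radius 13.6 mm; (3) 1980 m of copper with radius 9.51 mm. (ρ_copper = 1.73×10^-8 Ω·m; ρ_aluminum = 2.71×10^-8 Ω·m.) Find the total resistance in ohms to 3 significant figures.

0.387 Ω

Seg 1: A = 288 mm² = 2.880e-04 m²
R_1 = (1.73×10^-8)(2460)/(2.880e-04) = 0.1478 Ω
Seg 2: A = πr² = π(1.3600e-02 m)² = 5.811e-04 m²
R_2 = (2.71×10^-8)(2540)/(5.811e-04) = 0.1185 Ω
Seg 3: A = πr² = π(9.5100e-03 m)² = 2.841e-04 m²
R_3 = (1.73×10^-8)(1980)/(2.841e-04) = 0.1206 Ω
R_total = R_1 + R_2 + R_3 = 0.387 Ω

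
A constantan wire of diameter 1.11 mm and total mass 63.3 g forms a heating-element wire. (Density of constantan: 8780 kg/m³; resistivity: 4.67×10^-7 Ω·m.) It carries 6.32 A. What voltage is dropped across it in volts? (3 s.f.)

A = π(d/2)² = π(5.5500e-04 m)² = 9.6769e-07 m²
L = m/(density·A) = 0.0633/(8780×9.6769e-07) = 7.45 m
R = ρL/A = (4.67×10^-7)(7.45)/(9.6769e-07) = 3.595 Ω
V = IR = 6.32 × 3.595 = 22.7 V

22.7 V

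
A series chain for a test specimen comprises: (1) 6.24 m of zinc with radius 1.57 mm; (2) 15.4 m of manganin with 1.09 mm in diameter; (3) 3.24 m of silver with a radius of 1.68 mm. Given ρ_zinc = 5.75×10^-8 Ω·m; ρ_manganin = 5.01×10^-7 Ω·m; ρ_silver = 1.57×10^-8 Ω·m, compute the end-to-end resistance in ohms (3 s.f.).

8.32 Ω

Seg 1: A = πr² = π(1.5700e-03 m)² = 7.744e-06 m²
R_1 = (5.75×10^-8)(6.24)/(7.744e-06) = 0.04633 Ω
Seg 2: A = π(d/2)² = π(5.4500e-04 m)² = 9.331e-07 m²
R_2 = (5.01×10^-7)(15.4)/(9.331e-07) = 8.268 Ω
Seg 3: A = πr² = π(1.6800e-03 m)² = 8.867e-06 m²
R_3 = (1.57×10^-8)(3.24)/(8.867e-06) = 0.005737 Ω
R_total = R_1 + R_2 + R_3 = 8.32 Ω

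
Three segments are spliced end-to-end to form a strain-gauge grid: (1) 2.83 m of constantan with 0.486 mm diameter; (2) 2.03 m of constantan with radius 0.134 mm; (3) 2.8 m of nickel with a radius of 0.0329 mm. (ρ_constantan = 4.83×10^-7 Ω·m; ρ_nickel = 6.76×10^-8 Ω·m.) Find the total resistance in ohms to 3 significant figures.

80.4 Ω

Seg 1: A = π(d/2)² = π(2.4300e-04 m)² = 1.855e-07 m²
R_1 = (4.83×10^-7)(2.83)/(1.855e-07) = 7.368 Ω
Seg 2: A = πr² = π(1.3400e-04 m)² = 5.641e-08 m²
R_2 = (4.83×10^-7)(2.03)/(5.641e-08) = 17.38 Ω
Seg 3: A = πr² = π(3.2900e-05 m)² = 3.400e-09 m²
R_3 = (6.76×10^-8)(2.8)/(3.400e-09) = 55.66 Ω
R_total = R_1 + R_2 + R_3 = 80.4 Ω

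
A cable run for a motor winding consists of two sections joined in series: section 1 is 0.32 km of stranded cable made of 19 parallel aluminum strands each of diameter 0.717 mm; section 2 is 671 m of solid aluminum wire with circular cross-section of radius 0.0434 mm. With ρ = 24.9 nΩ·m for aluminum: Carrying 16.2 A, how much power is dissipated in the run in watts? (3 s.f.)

7.41×10^5 W

ρ = 24.9 nΩ·m = 2.49×10^-8 Ω·m
Section 1: A_strand = π(3.5850e-04)² = 4.038e-07 m²; R₁ = ρL/(N·A_s) = (2.49×10^-8)(320)/(19×4.038e-07) = 1.039 Ω
Section 2: A = πr² = π(4.3400e-05 m)² = 5.917e-09 m²
R₂ = (2.49×10^-8)(671)/(5.917e-09) = 2824 Ω
R = R₁ + R₂ = 2825 Ω
P = I²R = (16.2)² × 2825 = 7.41×10^5 W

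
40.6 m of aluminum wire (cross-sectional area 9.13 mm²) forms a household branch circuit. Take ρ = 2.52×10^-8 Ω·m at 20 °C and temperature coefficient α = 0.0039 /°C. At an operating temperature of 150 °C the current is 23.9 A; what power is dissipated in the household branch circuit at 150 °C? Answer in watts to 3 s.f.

A = 9.13 mm² = 9.130e-06 m²
R₍20₎ = ρL/A = (2.52×10^-8)(40.6)/(9.130e-06) = 0.1121 Ω
R₍150₎ = R₍20₎(1 + αΔT) = 0.1121 × (1 + 0.0039×130) = 0.1689 Ω
P = I²R = (23.9)² × 0.1689 = 96.5 W

96.5 W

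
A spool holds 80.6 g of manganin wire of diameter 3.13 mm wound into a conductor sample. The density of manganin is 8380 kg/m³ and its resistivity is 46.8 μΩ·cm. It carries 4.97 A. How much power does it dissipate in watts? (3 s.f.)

ρ = 46.8 μΩ·cm = 4.68×10^-7 Ω·m
A = π(d/2)² = π(1.5650e-03 m)² = 7.6945e-06 m²
L = m/(density·A) = 0.0806/(8380×7.6945e-06) = 1.25 m
R = ρL/A = (4.68×10^-7)(1.25)/(7.6945e-06) = 0.07603 Ω
P = I²R = (4.97)² × 0.07603 = 1.88 W

1.88 W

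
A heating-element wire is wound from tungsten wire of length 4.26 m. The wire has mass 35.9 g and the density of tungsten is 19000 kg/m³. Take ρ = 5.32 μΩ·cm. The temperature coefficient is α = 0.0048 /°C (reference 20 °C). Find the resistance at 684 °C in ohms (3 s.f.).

ρ = 5.32 μΩ·cm = 5.32×10^-8 Ω·m
A = m/(density·L) = 0.0359/(19000×4.26) = 4.4354e-07 m²
R = ρL/A = (5.32×10^-8)(4.26)/(4.4354e-07) = 0.511 Ω
R(684 °C) = 0.511 × (1 + 0.0048×664) = 2.14 Ω

2.14 Ω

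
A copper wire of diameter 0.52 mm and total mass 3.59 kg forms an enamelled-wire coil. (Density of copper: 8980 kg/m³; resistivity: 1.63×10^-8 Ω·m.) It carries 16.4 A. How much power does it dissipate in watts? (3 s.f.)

38900 W

A = π(d/2)² = π(2.6000e-04 m)² = 2.1237e-07 m²
L = m/(density·A) = 3.59/(8980×2.1237e-07) = 1882 m
R = ρL/A = (1.63×10^-8)(1882)/(2.1237e-07) = 144.5 Ω
P = I²R = (16.4)² × 144.5 = 38900 W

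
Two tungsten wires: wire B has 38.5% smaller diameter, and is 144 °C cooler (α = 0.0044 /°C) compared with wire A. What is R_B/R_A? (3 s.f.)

R ∝ ρL/d² with ρ ∝ (1+αΔT), so R_B/R_A = (1 − 38.5/100)⁻² × (1 − 0.0044×144)
= 2.644 × 0.3664 = 0.969

0.969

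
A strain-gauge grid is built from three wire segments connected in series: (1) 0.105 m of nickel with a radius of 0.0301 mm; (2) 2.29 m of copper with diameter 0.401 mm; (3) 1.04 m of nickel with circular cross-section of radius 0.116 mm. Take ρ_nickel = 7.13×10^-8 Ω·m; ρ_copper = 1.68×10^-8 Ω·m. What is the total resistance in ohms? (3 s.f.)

Seg 1: A = πr² = π(3.0100e-05 m)² = 2.846e-09 m²
R_1 = (7.13×10^-8)(0.105)/(2.846e-09) = 2.63 Ω
Seg 2: A = π(d/2)² = π(2.0050e-04 m)² = 1.263e-07 m²
R_2 = (1.68×10^-8)(2.29)/(1.263e-07) = 0.3046 Ω
Seg 3: A = πr² = π(1.1600e-04 m)² = 4.227e-08 m²
R_3 = (7.13×10^-8)(1.04)/(4.227e-08) = 1.754 Ω
R_total = R_1 + R_2 + R_3 = 4.69 Ω

4.69 Ω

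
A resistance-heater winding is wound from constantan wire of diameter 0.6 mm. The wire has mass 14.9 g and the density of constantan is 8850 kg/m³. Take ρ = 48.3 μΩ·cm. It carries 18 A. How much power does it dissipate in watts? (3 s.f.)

ρ = 48.3 μΩ·cm = 4.83×10^-7 Ω·m
A = π(d/2)² = π(3.0000e-04 m)² = 2.8274e-07 m²
L = m/(density·A) = 0.0149/(8850×2.8274e-07) = 5.955 m
R = ρL/A = (4.83×10^-7)(5.955)/(2.8274e-07) = 10.17 Ω
P = I²R = (18)² × 10.17 = 3300 W

3300 W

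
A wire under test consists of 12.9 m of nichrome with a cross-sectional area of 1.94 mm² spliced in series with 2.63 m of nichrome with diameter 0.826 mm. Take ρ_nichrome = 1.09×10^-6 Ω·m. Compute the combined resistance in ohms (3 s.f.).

12.6 Ω

Segment 1: A = 1.94 mm² = 1.940e-06 m²
R₁ = ρL/A = (1.09×10^-6)(12.9)/(1.940e-06) = 7.248 Ω
Segment 2: A = π(d/2)² = π(4.1300e-04 m)² = 5.359e-07 m²
R₂ = (1.09×10^-6)(2.63)/(5.359e-07) = 5.35 Ω
R = R₁ + R₂ = 12.6 Ω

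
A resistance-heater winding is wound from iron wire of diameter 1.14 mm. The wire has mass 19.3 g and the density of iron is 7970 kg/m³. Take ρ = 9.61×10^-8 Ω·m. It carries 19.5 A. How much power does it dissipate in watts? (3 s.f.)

84.9 W

A = π(d/2)² = π(5.7000e-04 m)² = 1.0207e-06 m²
L = m/(density·A) = 0.0193/(7970×1.0207e-06) = 2.372 m
R = ρL/A = (9.61×10^-8)(2.372)/(1.0207e-06) = 0.2234 Ω
P = I²R = (19.5)² × 0.2234 = 84.9 W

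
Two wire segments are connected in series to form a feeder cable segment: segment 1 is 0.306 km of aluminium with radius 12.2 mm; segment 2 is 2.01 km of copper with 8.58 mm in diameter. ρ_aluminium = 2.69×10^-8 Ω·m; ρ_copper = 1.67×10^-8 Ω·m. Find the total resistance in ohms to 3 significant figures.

0.598 Ω

Segment 1: A = πr² = π(1.2200e-02 m)² = 4.676e-04 m²
R₁ = ρL/A = (2.69×10^-8)(306)/(4.676e-04) = 0.0176 Ω
Segment 2: A = π(d/2)² = π(4.2900e-03 m)² = 5.782e-05 m²
R₂ = (1.67×10^-8)(2010)/(5.782e-05) = 0.5806 Ω
R = R₁ + R₂ = 0.598 Ω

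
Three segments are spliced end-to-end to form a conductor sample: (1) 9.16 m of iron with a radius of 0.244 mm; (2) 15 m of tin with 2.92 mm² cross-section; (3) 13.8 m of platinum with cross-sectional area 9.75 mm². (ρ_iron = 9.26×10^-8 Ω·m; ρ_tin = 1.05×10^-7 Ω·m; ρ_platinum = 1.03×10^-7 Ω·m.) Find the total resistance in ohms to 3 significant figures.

5.22 Ω

Seg 1: A = πr² = π(2.4400e-04 m)² = 1.870e-07 m²
R_1 = (9.26×10^-8)(9.16)/(1.870e-07) = 4.535 Ω
Seg 2: A = 2.92 mm² = 2.920e-06 m²
R_2 = (1.05×10^-7)(15)/(2.920e-06) = 0.5394 Ω
Seg 3: A = 9.75 mm² = 9.750e-06 m²
R_3 = (1.03×10^-7)(13.8)/(9.750e-06) = 0.1458 Ω
R_total = R_1 + R_2 + R_3 = 5.22 Ω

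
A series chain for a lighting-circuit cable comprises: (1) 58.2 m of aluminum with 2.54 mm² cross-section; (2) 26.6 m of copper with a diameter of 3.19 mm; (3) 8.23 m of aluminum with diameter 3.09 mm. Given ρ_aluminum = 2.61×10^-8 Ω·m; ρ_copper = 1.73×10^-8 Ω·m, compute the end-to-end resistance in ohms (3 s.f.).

0.684 Ω

Seg 1: A = 2.54 mm² = 2.540e-06 m²
R_1 = (2.61×10^-8)(58.2)/(2.540e-06) = 0.598 Ω
Seg 2: A = π(d/2)² = π(1.5950e-03 m)² = 7.992e-06 m²
R_2 = (1.73×10^-8)(26.6)/(7.992e-06) = 0.05758 Ω
Seg 3: A = π(d/2)² = π(1.5450e-03 m)² = 7.499e-06 m²
R_3 = (2.61×10^-8)(8.23)/(7.499e-06) = 0.02864 Ω
R_total = R_1 + R_2 + R_3 = 0.684 Ω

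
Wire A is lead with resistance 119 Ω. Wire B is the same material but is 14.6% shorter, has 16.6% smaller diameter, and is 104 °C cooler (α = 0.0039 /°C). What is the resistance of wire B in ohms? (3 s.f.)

86.8 Ω

R ∝ ρL/d² with ρ ∝ (1+αΔT), so R_B/R_A = (1 − 14.6/100) × (1 − 16.6/100)⁻² × (1 − 0.0039×104)
= 0.854 × 1.438 × 0.5944 = 0.7298
R_B = 0.7298 × 119 = 86.8 Ω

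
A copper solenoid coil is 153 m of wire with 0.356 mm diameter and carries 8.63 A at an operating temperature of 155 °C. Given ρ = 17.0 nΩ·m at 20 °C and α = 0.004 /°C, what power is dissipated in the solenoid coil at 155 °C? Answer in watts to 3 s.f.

ρ = 17.0 nΩ·m = 1.70×10^-8 Ω·m
A = π(d/2)² = π(1.7800e-04 m)² = 9.954e-08 m²
R₍20₎ = ρL/A = (1.70×10^-8)(153)/(9.954e-08) = 26.13 Ω
R₍155₎ = R₍20₎(1 + αΔT) = 26.13 × (1 + 0.004×135) = 40.24 Ω
P = I²R = (8.63)² × 40.24 = 3000 W

3000 W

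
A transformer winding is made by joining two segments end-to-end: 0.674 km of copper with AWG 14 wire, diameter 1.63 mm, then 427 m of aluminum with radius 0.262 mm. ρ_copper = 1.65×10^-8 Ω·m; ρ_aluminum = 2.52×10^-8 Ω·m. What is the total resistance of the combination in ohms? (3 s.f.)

55.2 Ω

Segment 1: A = π(1.63/2 mm)² = π(8.1500e-04 m)² = 2.087e-06 m²
R₁ = ρL/A = (1.65×10^-8)(674)/(2.087e-06) = 5.329 Ω
Segment 2: A = πr² = π(2.6200e-04 m)² = 2.157e-07 m²
R₂ = (2.52×10^-8)(427)/(2.157e-07) = 49.9 Ω
R = R₁ + R₂ = 55.2 Ω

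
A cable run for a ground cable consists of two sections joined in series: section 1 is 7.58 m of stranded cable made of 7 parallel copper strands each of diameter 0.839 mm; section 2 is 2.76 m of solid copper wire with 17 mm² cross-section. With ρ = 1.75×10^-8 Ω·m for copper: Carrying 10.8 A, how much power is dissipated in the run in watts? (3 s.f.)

Section 1: A_strand = π(4.1950e-04)² = 5.529e-07 m²; R₁ = ρL/(N·A_s) = (1.75×10^-8)(7.58)/(7×5.529e-07) = 0.03428 Ω
Section 2: A = 17 mm² = 1.700e-05 m²
R₂ = (1.75×10^-8)(2.76)/(1.700e-05) = 0.002841 Ω
R = R₁ + R₂ = 0.03712 Ω
P = I²R = (10.8)² × 0.03712 = 4.33 W

4.33 W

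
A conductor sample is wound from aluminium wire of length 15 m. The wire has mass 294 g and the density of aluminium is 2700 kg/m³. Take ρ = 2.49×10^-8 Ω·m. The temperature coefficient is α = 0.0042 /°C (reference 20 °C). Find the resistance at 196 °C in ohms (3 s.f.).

A = m/(density·L) = 0.294/(2700×15) = 7.2593e-06 m²
R = ρL/A = (2.49×10^-8)(15)/(7.2593e-06) = 0.05145 Ω
R(196 °C) = 0.05145 × (1 + 0.0042×176) = 0.0895 Ω

0.0895 Ω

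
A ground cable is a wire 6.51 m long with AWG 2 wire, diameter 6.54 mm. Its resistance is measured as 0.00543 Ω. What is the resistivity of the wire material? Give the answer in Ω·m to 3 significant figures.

A = π(6.54/2 mm)² = π(3.2700e-03 m)² = 3.359e-05 m²
ρ = RA/L = (0.00543)(3.359e-05)/(6.51) = 2.80×10^-8 Ω·m

2.80×10^-8 Ω·m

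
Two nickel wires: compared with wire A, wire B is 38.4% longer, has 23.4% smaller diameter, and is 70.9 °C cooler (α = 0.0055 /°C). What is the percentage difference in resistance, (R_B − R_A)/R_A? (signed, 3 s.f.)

R ∝ ρL/d² with ρ ∝ (1+αΔT), so R_B/R_A = (1 + 38.4/100) × (1 − 23.4/100)⁻² × (1 − 0.0055×70.9)
= 1.384 × 1.704 × 0.61 = 1.439
(R_B − R_A)/R_A = 1.439 − 1 = 43.9%

43.9%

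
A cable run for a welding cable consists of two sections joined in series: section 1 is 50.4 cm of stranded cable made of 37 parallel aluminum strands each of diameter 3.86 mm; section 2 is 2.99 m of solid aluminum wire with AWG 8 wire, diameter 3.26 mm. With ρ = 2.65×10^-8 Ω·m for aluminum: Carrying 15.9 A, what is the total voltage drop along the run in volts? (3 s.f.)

0.151 V

Section 1: A_strand = π(1.9300e-03)² = 1.170e-05 m²; R₁ = ρL/(N·A_s) = (2.65×10^-8)(0.504)/(37×1.170e-05) = 3.085×10^-5 Ω
Section 2: A = π(3.26/2 mm)² = π(1.6300e-03 m)² = 8.347e-06 m²
R₂ = (2.65×10^-8)(2.99)/(8.347e-06) = 0.009493 Ω
R = R₁ + R₂ = 0.009524 Ω
V = IR = 15.9 × 0.009524 = 0.151 V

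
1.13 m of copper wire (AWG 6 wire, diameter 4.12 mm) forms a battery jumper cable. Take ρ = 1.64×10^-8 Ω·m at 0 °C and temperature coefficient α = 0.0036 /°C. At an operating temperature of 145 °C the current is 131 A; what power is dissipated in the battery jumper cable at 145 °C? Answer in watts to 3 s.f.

A = π(4.12/2 mm)² = π(2.0600e-03 m)² = 1.333e-05 m²
R₍0₎ = ρL/A = (1.64×10^-8)(1.13)/(1.333e-05) = 0.00139 Ω
R₍145₎ = R₍0₎(1 + αΔT) = 0.00139 × (1 + 0.0036×145) = 0.002116 Ω
P = I²R = (131)² × 0.002116 = 36.3 W

36.3 W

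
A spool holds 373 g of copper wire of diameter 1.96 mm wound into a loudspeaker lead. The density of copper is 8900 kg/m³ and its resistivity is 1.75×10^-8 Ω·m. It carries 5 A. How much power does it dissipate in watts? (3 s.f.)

2.01 W

A = π(d/2)² = π(9.8000e-04 m)² = 3.0172e-06 m²
L = m/(density·A) = 0.373/(8900×3.0172e-06) = 13.89 m
R = ρL/A = (1.75×10^-8)(13.89)/(3.0172e-06) = 0.08057 Ω
P = I²R = (5)² × 0.08057 = 2.01 W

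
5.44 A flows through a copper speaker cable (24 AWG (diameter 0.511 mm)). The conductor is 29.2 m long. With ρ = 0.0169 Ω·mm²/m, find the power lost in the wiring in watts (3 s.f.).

ρ = 0.0169 Ω·mm²/m = 1.69×10^-8 Ω·m
A = π(0.511/2 mm)² = π(2.5550e-04 m)² = 2.051e-07 m²
R = ρL/A = (1.69×10^-8)(29.2)/(2.051e-07) = 2.406 Ω
P = I²R = (5.44)² × 2.406 = 71.2 W

71.2 W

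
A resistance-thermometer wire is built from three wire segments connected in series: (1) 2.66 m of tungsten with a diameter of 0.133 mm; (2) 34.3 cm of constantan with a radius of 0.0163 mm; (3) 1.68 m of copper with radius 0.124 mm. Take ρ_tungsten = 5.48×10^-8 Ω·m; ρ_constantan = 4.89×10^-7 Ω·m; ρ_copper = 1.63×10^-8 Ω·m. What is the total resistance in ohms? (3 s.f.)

212 Ω

Seg 1: A = π(d/2)² = π(6.6500e-05 m)² = 1.389e-08 m²
R_1 = (5.48×10^-8)(2.66)/(1.389e-08) = 10.49 Ω
Seg 2: A = πr² = π(1.6300e-05 m)² = 8.347e-10 m²
R_2 = (4.89×10^-7)(0.343)/(8.347e-10) = 200.9 Ω
Seg 3: A = πr² = π(1.2400e-04 m)² = 4.831e-08 m²
R_3 = (1.63×10^-8)(1.68)/(4.831e-08) = 0.5669 Ω
R_total = R_1 + R_2 + R_3 = 212 Ω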